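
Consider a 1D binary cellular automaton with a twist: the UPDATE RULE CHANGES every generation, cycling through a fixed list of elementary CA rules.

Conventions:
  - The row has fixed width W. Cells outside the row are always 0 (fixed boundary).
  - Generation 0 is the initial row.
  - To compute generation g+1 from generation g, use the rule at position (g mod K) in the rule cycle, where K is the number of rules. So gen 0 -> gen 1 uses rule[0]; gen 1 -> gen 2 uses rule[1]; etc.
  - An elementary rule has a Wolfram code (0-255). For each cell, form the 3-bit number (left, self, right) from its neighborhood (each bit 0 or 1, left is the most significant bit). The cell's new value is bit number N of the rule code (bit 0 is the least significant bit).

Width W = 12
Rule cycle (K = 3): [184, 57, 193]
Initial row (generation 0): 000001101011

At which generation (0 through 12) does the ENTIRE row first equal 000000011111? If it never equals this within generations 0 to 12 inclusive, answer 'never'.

Answer: 12

Derivation:
Gen 0: 000001101011
Gen 1 (rule 184): 000001010110
Gen 2 (rule 57): 111100101101
Gen 3 (rule 193): 011100000100
Gen 4 (rule 184): 011010000010
Gen 5 (rule 57): 010101111001
Gen 6 (rule 193): 000000111000
Gen 7 (rule 184): 000000110100
Gen 8 (rule 57): 111110101011
Gen 9 (rule 193): 011110000001
Gen 10 (rule 184): 011101000000
Gen 11 (rule 57): 010010111111
Gen 12 (rule 193): 000000011111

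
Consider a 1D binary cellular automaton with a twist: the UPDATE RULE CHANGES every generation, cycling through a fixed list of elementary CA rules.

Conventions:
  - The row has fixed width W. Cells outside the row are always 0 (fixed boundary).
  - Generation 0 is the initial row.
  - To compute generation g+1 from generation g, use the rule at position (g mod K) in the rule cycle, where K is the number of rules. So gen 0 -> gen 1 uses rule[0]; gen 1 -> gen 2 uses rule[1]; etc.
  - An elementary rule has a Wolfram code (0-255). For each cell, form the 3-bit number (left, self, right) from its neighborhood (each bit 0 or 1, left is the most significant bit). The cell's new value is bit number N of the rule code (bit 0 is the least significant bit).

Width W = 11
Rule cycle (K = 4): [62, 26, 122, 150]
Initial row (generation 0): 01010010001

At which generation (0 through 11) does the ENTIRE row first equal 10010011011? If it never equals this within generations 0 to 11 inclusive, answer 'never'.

Gen 0: 01010010001
Gen 1 (rule 62): 11111111011
Gen 2 (rule 26): 10000000010
Gen 3 (rule 122): 01000000101
Gen 4 (rule 150): 11100001101
Gen 5 (rule 62): 10010011011
Gen 6 (rule 26): 01101110010
Gen 7 (rule 122): 11111011101
Gen 8 (rule 150): 01110001001
Gen 9 (rule 62): 11001011111
Gen 10 (rule 26): 10110010000
Gen 11 (rule 122): 01111101000

Answer: 5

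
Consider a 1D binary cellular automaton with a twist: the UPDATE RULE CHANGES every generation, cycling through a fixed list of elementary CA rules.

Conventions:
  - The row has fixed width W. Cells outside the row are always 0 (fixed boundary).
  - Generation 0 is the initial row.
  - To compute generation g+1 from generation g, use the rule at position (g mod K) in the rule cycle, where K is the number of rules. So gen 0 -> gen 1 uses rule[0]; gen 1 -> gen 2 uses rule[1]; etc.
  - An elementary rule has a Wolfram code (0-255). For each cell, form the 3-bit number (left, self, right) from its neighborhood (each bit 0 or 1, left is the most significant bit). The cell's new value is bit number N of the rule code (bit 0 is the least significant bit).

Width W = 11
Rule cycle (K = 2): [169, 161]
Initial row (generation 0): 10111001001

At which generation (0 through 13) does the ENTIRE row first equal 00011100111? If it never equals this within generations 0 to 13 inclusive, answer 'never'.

Gen 0: 10111001001
Gen 1 (rule 169): 01110000000
Gen 2 (rule 161): 00100111111
Gen 3 (rule 169): 10000111110
Gen 4 (rule 161): 00110011100
Gen 5 (rule 169): 10100011001
Gen 6 (rule 161): 01001000000
Gen 7 (rule 169): 00000011111
Gen 8 (rule 161): 11111001110
Gen 9 (rule 169): 11110001100
Gen 10 (rule 161): 01100100001
Gen 11 (rule 169): 01000001100
Gen 12 (rule 161): 00011100001
Gen 13 (rule 169): 11011001100

Answer: never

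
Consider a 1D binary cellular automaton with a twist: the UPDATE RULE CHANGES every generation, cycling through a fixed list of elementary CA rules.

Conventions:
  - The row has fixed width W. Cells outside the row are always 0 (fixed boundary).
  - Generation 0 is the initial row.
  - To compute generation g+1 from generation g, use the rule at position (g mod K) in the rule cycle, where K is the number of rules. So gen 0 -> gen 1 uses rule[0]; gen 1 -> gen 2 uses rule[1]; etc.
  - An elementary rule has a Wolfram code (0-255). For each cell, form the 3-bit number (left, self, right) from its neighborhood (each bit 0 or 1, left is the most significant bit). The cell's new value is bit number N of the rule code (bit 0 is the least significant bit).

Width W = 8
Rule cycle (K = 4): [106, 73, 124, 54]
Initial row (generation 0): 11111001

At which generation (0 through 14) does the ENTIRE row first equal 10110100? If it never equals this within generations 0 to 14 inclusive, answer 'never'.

Answer: never

Derivation:
Gen 0: 11111001
Gen 1 (rule 106): 10001010
Gen 2 (rule 73): 00100000
Gen 3 (rule 124): 00110000
Gen 4 (rule 54): 01001000
Gen 5 (rule 106): 10010000
Gen 6 (rule 73): 00000111
Gen 7 (rule 124): 00000101
Gen 8 (rule 54): 00001111
Gen 9 (rule 106): 00011001
Gen 10 (rule 73): 11011000
Gen 11 (rule 124): 11111100
Gen 12 (rule 54): 00000010
Gen 13 (rule 106): 00000100
Gen 14 (rule 73): 11110001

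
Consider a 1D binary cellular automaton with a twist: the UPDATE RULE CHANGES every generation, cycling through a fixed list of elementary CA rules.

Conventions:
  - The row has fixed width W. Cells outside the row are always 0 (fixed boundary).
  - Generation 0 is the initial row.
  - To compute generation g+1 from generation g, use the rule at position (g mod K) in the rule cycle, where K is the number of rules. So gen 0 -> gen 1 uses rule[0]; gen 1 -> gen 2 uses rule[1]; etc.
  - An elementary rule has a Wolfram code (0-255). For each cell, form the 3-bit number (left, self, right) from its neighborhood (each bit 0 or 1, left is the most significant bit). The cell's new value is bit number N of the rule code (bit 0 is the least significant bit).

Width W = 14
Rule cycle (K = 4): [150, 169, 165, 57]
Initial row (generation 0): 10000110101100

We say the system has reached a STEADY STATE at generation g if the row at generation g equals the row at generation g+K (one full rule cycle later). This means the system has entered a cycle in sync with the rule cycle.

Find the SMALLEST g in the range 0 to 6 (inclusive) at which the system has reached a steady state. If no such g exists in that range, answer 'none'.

Gen 0: 10000110101100
Gen 1 (rule 150): 11001000100010
Gen 2 (rule 169): 10000010001000
Gen 3 (rule 165): 10111010101011
Gen 4 (rule 57): 01100101010110
Gen 5 (rule 150): 10011101010001
Gen 6 (rule 169): 00011010100100
Gen 7 (rule 165): 11000111100101
Gen 8 (rule 57): 10110100010010
Gen 9 (rule 150): 10000110111111
Gen 10 (rule 169): 00110101111110

Answer: none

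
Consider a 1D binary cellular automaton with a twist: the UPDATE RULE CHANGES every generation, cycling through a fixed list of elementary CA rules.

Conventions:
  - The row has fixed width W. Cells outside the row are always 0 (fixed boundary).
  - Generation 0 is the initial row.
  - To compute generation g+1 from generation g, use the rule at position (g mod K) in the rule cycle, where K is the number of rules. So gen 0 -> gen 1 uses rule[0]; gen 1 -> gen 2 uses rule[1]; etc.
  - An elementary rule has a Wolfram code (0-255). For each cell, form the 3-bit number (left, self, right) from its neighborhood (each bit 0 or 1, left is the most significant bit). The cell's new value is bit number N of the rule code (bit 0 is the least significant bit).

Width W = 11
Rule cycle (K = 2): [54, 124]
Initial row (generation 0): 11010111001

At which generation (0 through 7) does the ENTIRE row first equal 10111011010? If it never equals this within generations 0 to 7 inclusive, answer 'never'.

Answer: never

Derivation:
Gen 0: 11010111001
Gen 1 (rule 54): 00111000111
Gen 2 (rule 124): 00101100101
Gen 3 (rule 54): 01110011111
Gen 4 (rule 124): 01011010001
Gen 5 (rule 54): 11100111011
Gen 6 (rule 124): 10110101111
Gen 7 (rule 54): 11001110000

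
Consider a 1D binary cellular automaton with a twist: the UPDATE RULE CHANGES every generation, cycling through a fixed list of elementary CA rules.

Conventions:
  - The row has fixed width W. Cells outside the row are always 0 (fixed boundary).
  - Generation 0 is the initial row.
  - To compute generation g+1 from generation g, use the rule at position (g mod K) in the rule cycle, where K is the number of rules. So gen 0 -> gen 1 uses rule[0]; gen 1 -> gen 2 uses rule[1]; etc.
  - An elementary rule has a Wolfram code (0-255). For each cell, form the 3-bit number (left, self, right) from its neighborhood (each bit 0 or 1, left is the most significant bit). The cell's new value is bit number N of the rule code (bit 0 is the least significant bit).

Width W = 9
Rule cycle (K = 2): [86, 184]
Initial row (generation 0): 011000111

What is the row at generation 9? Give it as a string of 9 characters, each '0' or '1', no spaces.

Answer: 110000011

Derivation:
Gen 0: 011000111
Gen 1 (rule 86): 101101001
Gen 2 (rule 184): 011010100
Gen 3 (rule 86): 101010110
Gen 4 (rule 184): 010101101
Gen 5 (rule 86): 110100101
Gen 6 (rule 184): 101010010
Gen 7 (rule 86): 101011111
Gen 8 (rule 184): 010111110
Gen 9 (rule 86): 110000011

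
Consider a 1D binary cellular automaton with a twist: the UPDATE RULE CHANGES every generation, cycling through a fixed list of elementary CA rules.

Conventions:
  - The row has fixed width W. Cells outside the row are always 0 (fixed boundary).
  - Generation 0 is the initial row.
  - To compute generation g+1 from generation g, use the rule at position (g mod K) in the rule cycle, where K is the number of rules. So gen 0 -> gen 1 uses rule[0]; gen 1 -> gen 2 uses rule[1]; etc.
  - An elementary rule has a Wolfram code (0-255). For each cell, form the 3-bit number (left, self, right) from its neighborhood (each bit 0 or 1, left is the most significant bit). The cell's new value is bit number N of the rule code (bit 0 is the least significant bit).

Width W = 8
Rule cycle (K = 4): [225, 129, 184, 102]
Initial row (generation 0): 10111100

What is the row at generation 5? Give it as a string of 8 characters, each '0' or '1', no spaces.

Gen 0: 10111100
Gen 1 (rule 225): 01011101
Gen 2 (rule 129): 00001000
Gen 3 (rule 184): 00000100
Gen 4 (rule 102): 00001100
Gen 5 (rule 225): 11100101

Answer: 11100101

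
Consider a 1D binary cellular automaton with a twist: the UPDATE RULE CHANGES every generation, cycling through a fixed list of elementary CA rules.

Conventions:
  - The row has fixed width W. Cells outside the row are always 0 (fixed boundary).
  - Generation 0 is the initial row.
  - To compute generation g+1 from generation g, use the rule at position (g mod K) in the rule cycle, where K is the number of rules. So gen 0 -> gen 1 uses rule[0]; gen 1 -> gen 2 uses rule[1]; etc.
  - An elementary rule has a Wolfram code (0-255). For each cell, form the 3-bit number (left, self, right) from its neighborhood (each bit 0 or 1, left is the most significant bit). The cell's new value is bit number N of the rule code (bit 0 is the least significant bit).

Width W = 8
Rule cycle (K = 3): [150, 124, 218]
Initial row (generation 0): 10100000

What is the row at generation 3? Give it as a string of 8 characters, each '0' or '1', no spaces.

Gen 0: 10100000
Gen 1 (rule 150): 10110000
Gen 2 (rule 124): 11111000
Gen 3 (rule 218): 11111100

Answer: 11111100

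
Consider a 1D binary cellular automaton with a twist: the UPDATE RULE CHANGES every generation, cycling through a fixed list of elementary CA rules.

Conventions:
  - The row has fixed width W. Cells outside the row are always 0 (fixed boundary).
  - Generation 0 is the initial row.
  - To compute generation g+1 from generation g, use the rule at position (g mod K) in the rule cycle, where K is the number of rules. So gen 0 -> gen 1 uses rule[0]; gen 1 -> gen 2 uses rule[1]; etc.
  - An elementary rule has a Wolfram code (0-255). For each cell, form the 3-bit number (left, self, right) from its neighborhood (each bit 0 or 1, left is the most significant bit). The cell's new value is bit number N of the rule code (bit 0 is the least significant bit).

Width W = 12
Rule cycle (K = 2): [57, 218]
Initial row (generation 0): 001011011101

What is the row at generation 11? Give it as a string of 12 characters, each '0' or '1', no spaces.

Gen 0: 001011011101
Gen 1 (rule 57): 100110110010
Gen 2 (rule 218): 011110111101
Gen 3 (rule 57): 010001100010
Gen 4 (rule 218): 101011110101
Gen 5 (rule 57): 010110001010
Gen 6 (rule 218): 100111010001
Gen 7 (rule 57): 010100101100
Gen 8 (rule 218): 100011001110
Gen 9 (rule 57): 011010101001
Gen 10 (rule 218): 111000000110
Gen 11 (rule 57): 100111110101

Answer: 100111110101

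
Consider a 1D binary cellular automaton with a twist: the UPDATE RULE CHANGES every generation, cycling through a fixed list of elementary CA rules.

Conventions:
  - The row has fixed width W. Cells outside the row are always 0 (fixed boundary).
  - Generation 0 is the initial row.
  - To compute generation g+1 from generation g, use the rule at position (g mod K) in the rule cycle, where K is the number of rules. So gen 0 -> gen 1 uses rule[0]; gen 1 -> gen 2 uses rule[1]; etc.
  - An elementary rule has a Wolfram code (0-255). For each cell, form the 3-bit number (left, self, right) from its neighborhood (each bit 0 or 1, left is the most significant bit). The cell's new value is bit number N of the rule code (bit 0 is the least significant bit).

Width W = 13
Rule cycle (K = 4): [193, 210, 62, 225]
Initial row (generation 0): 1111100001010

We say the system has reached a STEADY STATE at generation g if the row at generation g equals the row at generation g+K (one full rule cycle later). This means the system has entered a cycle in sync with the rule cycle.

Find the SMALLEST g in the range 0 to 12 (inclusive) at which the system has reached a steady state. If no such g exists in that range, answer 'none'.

Gen 0: 1111100001010
Gen 1 (rule 193): 0111101100000
Gen 2 (rule 210): 1011100110000
Gen 3 (rule 62): 1110011101000
Gen 4 (rule 225): 0110001110011
Gen 5 (rule 193): 0010100110001
Gen 6 (rule 210): 0100011011010
Gen 7 (rule 62): 1110110110111
Gen 8 (rule 225): 0111011011011
Gen 9 (rule 193): 0011001001001
Gen 10 (rule 210): 0101110110110
Gen 11 (rule 62): 1111001101101
Gen 12 (rule 225): 0111000110110
Gen 13 (rule 193): 0011010010010
Gen 14 (rule 210): 0101001101101
Gen 15 (rule 62): 1111111011011
Gen 16 (rule 225): 0111111101101

Answer: none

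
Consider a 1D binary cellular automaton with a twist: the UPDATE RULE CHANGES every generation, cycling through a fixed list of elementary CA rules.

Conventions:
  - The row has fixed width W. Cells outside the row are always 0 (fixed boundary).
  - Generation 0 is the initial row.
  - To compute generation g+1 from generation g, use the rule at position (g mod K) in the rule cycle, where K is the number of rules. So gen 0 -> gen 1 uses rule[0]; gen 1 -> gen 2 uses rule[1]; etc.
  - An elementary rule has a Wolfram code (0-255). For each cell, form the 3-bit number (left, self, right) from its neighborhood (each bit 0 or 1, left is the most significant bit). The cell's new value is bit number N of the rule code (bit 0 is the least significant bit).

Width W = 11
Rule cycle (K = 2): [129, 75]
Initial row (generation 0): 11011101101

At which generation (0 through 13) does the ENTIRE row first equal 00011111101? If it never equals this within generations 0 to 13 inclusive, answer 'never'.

Gen 0: 11011101101
Gen 1 (rule 129): 00001000000
Gen 2 (rule 75): 11110011111
Gen 3 (rule 129): 01100001110
Gen 4 (rule 75): 11101111010
Gen 5 (rule 129): 01000110000
Gen 6 (rule 75): 10011110111
Gen 7 (rule 129): 00001100010
Gen 8 (rule 75): 11111101100
Gen 9 (rule 129): 01111000001
Gen 10 (rule 75): 11001011110
Gen 11 (rule 129): 00000001100
Gen 12 (rule 75): 11111111101
Gen 13 (rule 129): 01111111000

Answer: never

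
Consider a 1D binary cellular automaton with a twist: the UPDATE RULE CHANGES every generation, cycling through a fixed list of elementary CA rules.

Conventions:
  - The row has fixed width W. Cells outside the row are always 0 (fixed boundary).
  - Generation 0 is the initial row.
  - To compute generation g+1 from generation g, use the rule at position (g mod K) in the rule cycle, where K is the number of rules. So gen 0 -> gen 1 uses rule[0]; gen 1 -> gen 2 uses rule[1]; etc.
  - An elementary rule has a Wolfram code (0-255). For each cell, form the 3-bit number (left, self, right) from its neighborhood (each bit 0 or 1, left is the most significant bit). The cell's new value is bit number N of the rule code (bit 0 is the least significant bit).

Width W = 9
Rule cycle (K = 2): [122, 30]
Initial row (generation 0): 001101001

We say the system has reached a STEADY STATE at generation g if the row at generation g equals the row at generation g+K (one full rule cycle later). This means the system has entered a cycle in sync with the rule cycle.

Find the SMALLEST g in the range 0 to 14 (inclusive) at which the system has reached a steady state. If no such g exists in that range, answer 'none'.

Gen 0: 001101001
Gen 1 (rule 122): 011110110
Gen 2 (rule 30): 110000101
Gen 3 (rule 122): 111001010
Gen 4 (rule 30): 100111011
Gen 5 (rule 122): 011101111
Gen 6 (rule 30): 110001000
Gen 7 (rule 122): 111010100
Gen 8 (rule 30): 100010110
Gen 9 (rule 122): 010101111
Gen 10 (rule 30): 110101000
Gen 11 (rule 122): 111010100
Gen 12 (rule 30): 100010110
Gen 13 (rule 122): 010101111
Gen 14 (rule 30): 110101000
Gen 15 (rule 122): 111010100
Gen 16 (rule 30): 100010110

Answer: none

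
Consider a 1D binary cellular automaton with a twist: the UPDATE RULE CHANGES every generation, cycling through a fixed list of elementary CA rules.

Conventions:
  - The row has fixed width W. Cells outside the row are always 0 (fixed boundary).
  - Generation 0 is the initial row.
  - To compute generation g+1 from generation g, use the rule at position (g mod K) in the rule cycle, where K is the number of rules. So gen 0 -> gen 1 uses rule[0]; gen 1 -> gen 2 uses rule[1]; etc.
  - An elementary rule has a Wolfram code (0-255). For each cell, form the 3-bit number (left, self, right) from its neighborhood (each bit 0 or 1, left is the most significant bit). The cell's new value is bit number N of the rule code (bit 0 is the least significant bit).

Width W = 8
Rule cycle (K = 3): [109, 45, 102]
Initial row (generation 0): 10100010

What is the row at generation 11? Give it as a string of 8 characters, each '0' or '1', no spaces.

Gen 0: 10100010
Gen 1 (rule 109): 11101010
Gen 2 (rule 45): 10011110
Gen 3 (rule 102): 10100010
Gen 4 (rule 109): 11101010
Gen 5 (rule 45): 10011110
Gen 6 (rule 102): 10100010
Gen 7 (rule 109): 11101010
Gen 8 (rule 45): 10011110
Gen 9 (rule 102): 10100010
Gen 10 (rule 109): 11101010
Gen 11 (rule 45): 10011110

Answer: 10011110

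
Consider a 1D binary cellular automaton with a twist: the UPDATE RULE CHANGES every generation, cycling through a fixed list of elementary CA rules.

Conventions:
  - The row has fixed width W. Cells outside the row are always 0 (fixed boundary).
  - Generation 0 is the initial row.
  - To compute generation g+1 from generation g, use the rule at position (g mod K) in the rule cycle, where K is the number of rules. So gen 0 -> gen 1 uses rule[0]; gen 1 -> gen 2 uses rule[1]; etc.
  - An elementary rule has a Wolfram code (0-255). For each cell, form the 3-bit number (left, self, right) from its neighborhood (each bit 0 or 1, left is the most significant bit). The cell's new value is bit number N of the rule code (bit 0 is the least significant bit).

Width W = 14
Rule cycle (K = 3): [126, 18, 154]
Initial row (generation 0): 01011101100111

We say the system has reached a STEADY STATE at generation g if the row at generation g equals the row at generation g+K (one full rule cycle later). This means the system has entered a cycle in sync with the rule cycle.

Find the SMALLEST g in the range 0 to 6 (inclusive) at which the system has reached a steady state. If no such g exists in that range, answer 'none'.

Gen 0: 01011101100111
Gen 1 (rule 126): 11110111111101
Gen 2 (rule 18): 00000000000000
Gen 3 (rule 154): 00000000000000
Gen 4 (rule 126): 00000000000000
Gen 5 (rule 18): 00000000000000
Gen 6 (rule 154): 00000000000000
Gen 7 (rule 126): 00000000000000
Gen 8 (rule 18): 00000000000000
Gen 9 (rule 154): 00000000000000

Answer: 2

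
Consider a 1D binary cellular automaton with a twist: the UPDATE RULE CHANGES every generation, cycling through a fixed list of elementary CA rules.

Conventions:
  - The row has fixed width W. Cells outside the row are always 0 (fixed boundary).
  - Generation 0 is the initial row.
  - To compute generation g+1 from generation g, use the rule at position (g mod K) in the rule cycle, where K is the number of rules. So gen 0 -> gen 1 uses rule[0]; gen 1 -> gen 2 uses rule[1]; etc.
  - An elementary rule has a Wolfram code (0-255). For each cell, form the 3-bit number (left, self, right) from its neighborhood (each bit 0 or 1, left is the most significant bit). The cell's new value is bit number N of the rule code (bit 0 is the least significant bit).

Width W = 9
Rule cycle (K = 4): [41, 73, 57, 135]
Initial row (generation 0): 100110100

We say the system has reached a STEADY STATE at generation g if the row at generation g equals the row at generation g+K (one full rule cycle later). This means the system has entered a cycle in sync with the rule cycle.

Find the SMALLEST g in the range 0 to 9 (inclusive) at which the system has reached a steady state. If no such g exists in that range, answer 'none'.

Answer: none

Derivation:
Gen 0: 100110100
Gen 1 (rule 41): 000101001
Gen 2 (rule 73): 110000000
Gen 3 (rule 57): 101111111
Gen 4 (rule 135): 100111110
Gen 5 (rule 41): 000100000
Gen 6 (rule 73): 110001111
Gen 7 (rule 57): 101101000
Gen 8 (rule 135): 100001011
Gen 9 (rule 41): 001100110
Gen 10 (rule 73): 101100110
Gen 11 (rule 57): 011010101
Gen 12 (rule 135): 100010101
Gen 13 (rule 41): 001001010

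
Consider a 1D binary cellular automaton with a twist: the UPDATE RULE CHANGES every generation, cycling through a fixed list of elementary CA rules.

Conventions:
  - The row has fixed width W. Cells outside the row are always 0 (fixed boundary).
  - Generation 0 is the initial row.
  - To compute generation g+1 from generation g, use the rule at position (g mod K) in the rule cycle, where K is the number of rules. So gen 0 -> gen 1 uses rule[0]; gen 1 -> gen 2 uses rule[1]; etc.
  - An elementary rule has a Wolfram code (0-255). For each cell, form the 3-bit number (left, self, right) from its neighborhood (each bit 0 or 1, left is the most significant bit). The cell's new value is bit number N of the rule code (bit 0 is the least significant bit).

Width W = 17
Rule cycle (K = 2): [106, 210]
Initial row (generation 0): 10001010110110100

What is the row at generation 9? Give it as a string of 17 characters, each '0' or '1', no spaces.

Gen 0: 10001010110110100
Gen 1 (rule 106): 00010101111111000
Gen 2 (rule 210): 00100000111111100
Gen 3 (rule 106): 01000001100000100
Gen 4 (rule 210): 10100010110001010
Gen 5 (rule 106): 01000101110010100
Gen 6 (rule 210): 10101000111100010
Gen 7 (rule 106): 01010001100100100
Gen 8 (rule 210): 10001010111011010
Gen 9 (rule 106): 00010101101111100

Answer: 00010101101111100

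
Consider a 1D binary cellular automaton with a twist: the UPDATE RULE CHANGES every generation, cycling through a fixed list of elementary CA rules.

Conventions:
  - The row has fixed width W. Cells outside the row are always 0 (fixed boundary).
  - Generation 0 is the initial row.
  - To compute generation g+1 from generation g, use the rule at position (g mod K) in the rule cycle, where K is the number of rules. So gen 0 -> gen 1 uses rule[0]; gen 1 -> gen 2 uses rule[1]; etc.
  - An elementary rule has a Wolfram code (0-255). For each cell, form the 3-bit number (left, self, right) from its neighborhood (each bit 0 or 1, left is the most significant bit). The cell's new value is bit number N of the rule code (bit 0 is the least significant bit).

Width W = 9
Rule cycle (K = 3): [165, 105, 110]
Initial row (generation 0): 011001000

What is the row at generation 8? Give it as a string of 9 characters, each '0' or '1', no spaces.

Answer: 000010100

Derivation:
Gen 0: 011001000
Gen 1 (rule 165): 000001011
Gen 2 (rule 105): 111100111
Gen 3 (rule 110): 100101101
Gen 4 (rule 165): 100110011
Gen 5 (rule 105): 000110011
Gen 6 (rule 110): 001110111
Gen 7 (rule 165): 100101010
Gen 8 (rule 105): 000010100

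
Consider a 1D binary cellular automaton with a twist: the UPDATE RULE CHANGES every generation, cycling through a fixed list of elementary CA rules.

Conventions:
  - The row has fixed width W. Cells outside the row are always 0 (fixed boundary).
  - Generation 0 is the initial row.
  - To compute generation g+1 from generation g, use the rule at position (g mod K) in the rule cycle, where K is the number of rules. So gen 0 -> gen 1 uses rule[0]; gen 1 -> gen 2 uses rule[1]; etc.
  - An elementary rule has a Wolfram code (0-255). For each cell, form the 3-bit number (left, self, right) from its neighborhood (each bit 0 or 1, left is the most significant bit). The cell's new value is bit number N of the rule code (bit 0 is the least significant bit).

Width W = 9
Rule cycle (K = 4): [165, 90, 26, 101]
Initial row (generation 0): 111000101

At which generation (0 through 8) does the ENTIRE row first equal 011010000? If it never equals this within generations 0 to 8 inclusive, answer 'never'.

Answer: never

Derivation:
Gen 0: 111000101
Gen 1 (rule 165): 010010111
Gen 2 (rule 90): 101100101
Gen 3 (rule 26): 001011000
Gen 4 (rule 101): 101101011
Gen 5 (rule 165): 110011100
Gen 6 (rule 90): 111110110
Gen 7 (rule 26): 100000101
Gen 8 (rule 101): 101110111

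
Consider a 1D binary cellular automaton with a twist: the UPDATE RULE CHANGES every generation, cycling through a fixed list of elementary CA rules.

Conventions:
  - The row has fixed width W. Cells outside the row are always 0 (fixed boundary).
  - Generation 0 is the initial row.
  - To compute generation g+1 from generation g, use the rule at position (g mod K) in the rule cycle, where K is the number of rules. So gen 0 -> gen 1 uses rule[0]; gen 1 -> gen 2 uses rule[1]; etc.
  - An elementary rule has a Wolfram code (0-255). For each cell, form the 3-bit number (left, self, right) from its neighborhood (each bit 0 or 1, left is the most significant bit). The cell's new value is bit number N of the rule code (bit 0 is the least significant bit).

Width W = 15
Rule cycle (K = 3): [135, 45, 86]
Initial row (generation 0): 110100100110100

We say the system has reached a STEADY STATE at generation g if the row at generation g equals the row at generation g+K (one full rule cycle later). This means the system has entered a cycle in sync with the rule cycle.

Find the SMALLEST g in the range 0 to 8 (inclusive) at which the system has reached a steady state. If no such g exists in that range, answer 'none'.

Answer: none

Derivation:
Gen 0: 110100100110100
Gen 1 (rule 135): 000101101000101
Gen 2 (rule 45): 110111011010111
Gen 3 (rule 86): 010001001010001
Gen 4 (rule 135): 110111011010111
Gen 5 (rule 45): 101100110111100
Gen 6 (rule 86): 100111010000110
Gen 7 (rule 135): 101010010111000
Gen 8 (rule 45): 111110011100011
Gen 9 (rule 86): 000011100110101
Gen 10 (rule 135): 111101001000101
Gen 11 (rule 45): 100011001010111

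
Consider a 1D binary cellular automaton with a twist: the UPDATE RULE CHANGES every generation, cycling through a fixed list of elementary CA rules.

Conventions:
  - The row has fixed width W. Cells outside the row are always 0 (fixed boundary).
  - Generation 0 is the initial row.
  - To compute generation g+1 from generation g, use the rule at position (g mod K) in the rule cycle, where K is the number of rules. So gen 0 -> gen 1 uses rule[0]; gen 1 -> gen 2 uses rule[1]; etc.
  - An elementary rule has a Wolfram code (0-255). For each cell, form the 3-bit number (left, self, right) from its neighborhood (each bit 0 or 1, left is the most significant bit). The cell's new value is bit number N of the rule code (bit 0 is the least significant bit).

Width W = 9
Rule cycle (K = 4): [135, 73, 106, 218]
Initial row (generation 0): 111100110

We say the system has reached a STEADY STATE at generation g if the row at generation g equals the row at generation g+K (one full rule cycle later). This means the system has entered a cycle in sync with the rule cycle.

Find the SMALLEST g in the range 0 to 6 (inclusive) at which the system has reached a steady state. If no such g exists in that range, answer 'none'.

Answer: 4

Derivation:
Gen 0: 111100110
Gen 1 (rule 135): 011001000
Gen 2 (rule 73): 011000011
Gen 3 (rule 106): 111000111
Gen 4 (rule 218): 111101111
Gen 5 (rule 135): 011000110
Gen 6 (rule 73): 011010110
Gen 7 (rule 106): 111101110
Gen 8 (rule 218): 111101111
Gen 9 (rule 135): 011000110
Gen 10 (rule 73): 011010110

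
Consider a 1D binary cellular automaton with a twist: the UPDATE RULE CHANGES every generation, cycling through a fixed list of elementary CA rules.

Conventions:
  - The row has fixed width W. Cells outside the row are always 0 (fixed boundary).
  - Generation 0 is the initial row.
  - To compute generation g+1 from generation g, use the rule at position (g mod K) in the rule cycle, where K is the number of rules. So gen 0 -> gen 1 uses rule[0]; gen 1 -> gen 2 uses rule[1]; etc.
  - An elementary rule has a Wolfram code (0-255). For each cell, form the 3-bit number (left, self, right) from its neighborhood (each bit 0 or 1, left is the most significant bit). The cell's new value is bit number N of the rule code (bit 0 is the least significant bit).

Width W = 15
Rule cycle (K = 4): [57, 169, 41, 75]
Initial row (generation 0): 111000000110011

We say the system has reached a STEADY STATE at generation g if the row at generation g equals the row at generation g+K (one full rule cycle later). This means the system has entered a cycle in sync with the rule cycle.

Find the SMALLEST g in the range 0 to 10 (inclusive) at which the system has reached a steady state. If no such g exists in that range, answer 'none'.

Answer: none

Derivation:
Gen 0: 111000000110011
Gen 1 (rule 57): 100111110101010
Gen 2 (rule 169): 000111101010100
Gen 3 (rule 41): 110100010101001
Gen 4 (rule 75): 110001100000010
Gen 5 (rule 57): 101101011111001
Gen 6 (rule 169): 011010111110000
Gen 7 (rule 41): 010101100000111
Gen 8 (rule 75): 100001101111101
Gen 9 (rule 57): 011101011000010
Gen 10 (rule 169): 011010110011000
Gen 11 (rule 41): 010101100010011
Gen 12 (rule 75): 100001101100111
Gen 13 (rule 57): 011101011010100
Gen 14 (rule 169): 011010110101001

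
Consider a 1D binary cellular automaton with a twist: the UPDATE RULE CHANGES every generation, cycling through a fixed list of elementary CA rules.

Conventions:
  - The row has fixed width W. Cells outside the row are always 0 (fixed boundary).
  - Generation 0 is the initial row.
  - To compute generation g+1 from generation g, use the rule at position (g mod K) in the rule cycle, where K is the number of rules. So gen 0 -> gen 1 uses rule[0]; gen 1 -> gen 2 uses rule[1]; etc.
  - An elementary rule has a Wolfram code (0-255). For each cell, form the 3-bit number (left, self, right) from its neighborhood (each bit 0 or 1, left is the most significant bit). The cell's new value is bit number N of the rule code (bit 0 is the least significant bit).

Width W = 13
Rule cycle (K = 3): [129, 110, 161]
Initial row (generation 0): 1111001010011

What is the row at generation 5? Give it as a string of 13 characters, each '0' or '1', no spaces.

Gen 0: 1111001010011
Gen 1 (rule 129): 0110000000000
Gen 2 (rule 110): 1110000000000
Gen 3 (rule 161): 0100111111111
Gen 4 (rule 129): 0000011111110
Gen 5 (rule 110): 0000110000010

Answer: 0000110000010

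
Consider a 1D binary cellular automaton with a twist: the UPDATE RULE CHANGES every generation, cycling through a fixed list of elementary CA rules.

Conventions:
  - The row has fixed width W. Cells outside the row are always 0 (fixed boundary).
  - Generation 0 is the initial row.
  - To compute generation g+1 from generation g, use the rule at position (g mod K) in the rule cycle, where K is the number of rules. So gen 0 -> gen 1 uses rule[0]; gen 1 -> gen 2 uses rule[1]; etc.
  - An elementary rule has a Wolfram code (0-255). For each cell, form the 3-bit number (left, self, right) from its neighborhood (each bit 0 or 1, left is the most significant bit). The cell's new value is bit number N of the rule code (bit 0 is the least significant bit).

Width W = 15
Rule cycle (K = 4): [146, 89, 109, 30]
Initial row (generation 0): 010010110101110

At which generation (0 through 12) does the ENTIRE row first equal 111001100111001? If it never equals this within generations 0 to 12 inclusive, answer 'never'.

Gen 0: 010010110101110
Gen 1 (rule 146): 101100000000101
Gen 2 (rule 89): 001111111110000
Gen 3 (rule 109): 101000000010111
Gen 4 (rule 30): 101100000110100
Gen 5 (rule 146): 000010001000010
Gen 6 (rule 89): 111001100111001
Gen 7 (rule 109): 101001100101001
Gen 8 (rule 30): 101111011101111
Gen 9 (rule 146): 000110001000110
Gen 10 (rule 89): 110111100110111
Gen 11 (rule 109): 111100100111101
Gen 12 (rule 30): 100011111100001

Answer: 6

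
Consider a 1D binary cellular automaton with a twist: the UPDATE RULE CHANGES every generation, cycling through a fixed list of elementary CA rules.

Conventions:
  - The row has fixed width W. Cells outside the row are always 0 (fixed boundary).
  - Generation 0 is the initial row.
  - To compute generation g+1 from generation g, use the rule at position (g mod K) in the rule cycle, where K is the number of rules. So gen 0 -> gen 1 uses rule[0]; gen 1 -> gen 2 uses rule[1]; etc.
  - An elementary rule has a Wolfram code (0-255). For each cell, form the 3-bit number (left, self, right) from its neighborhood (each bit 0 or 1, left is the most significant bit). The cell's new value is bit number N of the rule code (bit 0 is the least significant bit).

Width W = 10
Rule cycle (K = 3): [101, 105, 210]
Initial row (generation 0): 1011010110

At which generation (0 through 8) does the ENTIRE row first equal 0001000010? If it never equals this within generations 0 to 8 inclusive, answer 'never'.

Gen 0: 1011010110
Gen 1 (rule 101): 1101111010
Gen 2 (rule 105): 1111001100
Gen 3 (rule 210): 0111110110
Gen 4 (rule 101): 0000011010
Gen 5 (rule 105): 1111011100
Gen 6 (rule 210): 0111001110
Gen 7 (rule 101): 0001000010
Gen 8 (rule 105): 1100011000

Answer: 7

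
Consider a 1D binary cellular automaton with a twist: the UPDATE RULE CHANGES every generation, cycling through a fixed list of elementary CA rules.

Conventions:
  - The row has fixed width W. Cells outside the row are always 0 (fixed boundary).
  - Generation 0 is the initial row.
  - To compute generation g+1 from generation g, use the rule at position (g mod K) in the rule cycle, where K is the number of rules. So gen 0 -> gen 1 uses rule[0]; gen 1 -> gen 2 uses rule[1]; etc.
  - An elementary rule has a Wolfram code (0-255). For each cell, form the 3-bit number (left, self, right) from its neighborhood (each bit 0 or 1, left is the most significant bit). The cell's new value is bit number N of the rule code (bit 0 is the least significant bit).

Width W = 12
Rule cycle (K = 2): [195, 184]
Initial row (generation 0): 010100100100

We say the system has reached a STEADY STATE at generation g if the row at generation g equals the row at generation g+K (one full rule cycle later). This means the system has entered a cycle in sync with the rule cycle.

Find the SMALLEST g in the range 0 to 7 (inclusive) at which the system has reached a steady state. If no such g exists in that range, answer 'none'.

Answer: none

Derivation:
Gen 0: 010100100100
Gen 1 (rule 195): 100001001001
Gen 2 (rule 184): 010000100100
Gen 3 (rule 195): 100111001001
Gen 4 (rule 184): 010110100100
Gen 5 (rule 195): 100010001001
Gen 6 (rule 184): 010001000100
Gen 7 (rule 195): 100110011001
Gen 8 (rule 184): 010101010100
Gen 9 (rule 195): 100000000001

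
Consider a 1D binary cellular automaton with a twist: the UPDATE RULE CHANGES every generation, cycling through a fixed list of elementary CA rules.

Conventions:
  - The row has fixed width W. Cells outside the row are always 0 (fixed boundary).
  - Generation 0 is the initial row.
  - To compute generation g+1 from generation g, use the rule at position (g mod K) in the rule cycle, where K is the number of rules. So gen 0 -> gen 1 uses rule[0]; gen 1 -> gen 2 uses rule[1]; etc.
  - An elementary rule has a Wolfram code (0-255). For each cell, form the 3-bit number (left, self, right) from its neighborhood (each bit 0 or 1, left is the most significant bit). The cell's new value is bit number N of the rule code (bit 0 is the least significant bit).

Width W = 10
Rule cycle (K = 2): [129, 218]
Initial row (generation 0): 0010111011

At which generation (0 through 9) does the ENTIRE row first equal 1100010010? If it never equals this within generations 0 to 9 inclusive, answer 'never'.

Answer: never

Derivation:
Gen 0: 0010111011
Gen 1 (rule 129): 1000010000
Gen 2 (rule 218): 0100101000
Gen 3 (rule 129): 0000000011
Gen 4 (rule 218): 0000000111
Gen 5 (rule 129): 1111110010
Gen 6 (rule 218): 1111111101
Gen 7 (rule 129): 0111111000
Gen 8 (rule 218): 1111111100
Gen 9 (rule 129): 0111111001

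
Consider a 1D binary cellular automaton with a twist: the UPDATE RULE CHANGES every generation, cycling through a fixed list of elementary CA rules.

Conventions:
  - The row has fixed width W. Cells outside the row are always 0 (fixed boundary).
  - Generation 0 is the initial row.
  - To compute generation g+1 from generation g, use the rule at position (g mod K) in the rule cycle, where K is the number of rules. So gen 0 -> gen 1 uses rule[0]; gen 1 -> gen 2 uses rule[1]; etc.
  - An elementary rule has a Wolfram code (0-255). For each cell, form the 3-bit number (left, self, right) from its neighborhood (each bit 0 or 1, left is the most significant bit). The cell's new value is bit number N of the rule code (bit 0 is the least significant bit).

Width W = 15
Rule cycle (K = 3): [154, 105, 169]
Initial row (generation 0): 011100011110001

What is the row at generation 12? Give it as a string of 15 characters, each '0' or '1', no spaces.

Answer: 001011100101100

Derivation:
Gen 0: 011100011110001
Gen 1 (rule 154): 111010111101010
Gen 2 (rule 105): 101101100110100
Gen 3 (rule 169): 011011000101001
Gen 4 (rule 154): 110010101000110
Gen 5 (rule 105): 110001010010110
Gen 6 (rule 169): 100100100001100
Gen 7 (rule 154): 011011010011010
Gen 8 (rule 105): 011111100011100
Gen 9 (rule 169): 011111001011001
Gen 10 (rule 154): 111110110010110
Gen 11 (rule 105): 100011110001110
Gen 12 (rule 169): 001011100101100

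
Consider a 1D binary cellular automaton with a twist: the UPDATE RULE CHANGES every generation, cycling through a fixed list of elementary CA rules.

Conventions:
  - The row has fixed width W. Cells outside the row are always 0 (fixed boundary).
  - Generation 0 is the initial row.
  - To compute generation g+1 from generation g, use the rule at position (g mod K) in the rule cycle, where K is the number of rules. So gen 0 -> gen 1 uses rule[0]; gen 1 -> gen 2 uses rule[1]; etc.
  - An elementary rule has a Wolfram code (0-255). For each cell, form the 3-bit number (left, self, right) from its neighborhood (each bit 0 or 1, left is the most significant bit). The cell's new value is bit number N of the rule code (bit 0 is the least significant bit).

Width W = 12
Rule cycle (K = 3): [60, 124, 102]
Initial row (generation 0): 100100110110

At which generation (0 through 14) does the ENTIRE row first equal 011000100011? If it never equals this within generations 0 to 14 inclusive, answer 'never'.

Gen 0: 100100110110
Gen 1 (rule 60): 110110101101
Gen 2 (rule 124): 111111111111
Gen 3 (rule 102): 000000000001
Gen 4 (rule 60): 000000000001
Gen 5 (rule 124): 000000000001
Gen 6 (rule 102): 000000000011
Gen 7 (rule 60): 000000000010
Gen 8 (rule 124): 000000000011
Gen 9 (rule 102): 000000000101
Gen 10 (rule 60): 000000000111
Gen 11 (rule 124): 000000000101
Gen 12 (rule 102): 000000001111
Gen 13 (rule 60): 000000001000
Gen 14 (rule 124): 000000001100

Answer: never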